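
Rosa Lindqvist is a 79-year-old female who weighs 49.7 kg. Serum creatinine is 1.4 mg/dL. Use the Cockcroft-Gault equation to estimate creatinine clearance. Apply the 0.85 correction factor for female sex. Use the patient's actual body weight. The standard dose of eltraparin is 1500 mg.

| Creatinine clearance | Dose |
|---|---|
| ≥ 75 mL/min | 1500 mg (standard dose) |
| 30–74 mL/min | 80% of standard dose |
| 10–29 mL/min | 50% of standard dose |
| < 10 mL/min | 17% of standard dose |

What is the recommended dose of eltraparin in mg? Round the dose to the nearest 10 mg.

CrCl = (140 − 79) × 49.7 / (72 × 1.4) × 0.85 = 3031.7 / 100.80 × 0.85 ≈ 25.6 mL/min
CrCl ≈ 26 mL/min → bracket 10–29 mL/min.
50% of 1500 mg = 750 mg

750 mg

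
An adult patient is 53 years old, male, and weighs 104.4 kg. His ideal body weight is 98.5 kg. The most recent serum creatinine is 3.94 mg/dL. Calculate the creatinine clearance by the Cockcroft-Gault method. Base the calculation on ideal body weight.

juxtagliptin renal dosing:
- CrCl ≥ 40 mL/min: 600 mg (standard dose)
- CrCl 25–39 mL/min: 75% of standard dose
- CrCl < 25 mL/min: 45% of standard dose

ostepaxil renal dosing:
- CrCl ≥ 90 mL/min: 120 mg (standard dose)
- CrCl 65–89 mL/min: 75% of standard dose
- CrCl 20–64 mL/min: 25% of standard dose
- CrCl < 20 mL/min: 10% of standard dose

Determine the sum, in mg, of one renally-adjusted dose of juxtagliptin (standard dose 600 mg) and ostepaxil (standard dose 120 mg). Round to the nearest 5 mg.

CrCl = (140 − 53) × 98.5 / (72 × 3.94) = 8569.5 / 283.68 ≈ 30.2 mL/min
CrCl ≈ 30 mL/min.
juxtagliptin: 25–39 mL/min → 75% of 600 mg = 450 mg.
ostepaxil: 20–64 mL/min → 25% of 120 mg = 30 mg.
Total = 450 + 30 = 480 mg.

480 mg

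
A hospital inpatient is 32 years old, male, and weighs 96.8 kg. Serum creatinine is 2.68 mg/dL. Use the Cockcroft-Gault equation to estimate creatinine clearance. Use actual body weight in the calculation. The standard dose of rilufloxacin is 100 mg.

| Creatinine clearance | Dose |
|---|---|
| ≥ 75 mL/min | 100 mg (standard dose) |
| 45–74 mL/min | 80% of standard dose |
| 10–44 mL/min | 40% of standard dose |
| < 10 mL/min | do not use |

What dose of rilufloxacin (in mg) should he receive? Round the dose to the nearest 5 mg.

CrCl = (140 − 32) × 96.8 / (72 × 2.68) = 10454.4 / 192.96 ≈ 54.2 mL/min
CrCl ≈ 54 mL/min → bracket 45–74 mL/min.
80% of 100 mg = 80 mg

80 mg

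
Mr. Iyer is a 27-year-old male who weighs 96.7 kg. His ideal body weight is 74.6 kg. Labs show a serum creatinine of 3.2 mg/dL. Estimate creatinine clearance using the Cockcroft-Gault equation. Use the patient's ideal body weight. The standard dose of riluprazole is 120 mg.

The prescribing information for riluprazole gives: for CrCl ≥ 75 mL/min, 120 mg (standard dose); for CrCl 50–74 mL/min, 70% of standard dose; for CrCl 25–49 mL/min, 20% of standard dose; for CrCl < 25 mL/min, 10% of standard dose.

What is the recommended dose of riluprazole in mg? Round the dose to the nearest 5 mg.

25 mg

CrCl = (140 − 27) × 74.6 / (72 × 3.2) = 8429.8 / 230.40 ≈ 36.6 mL/min
CrCl ≈ 37 mL/min → bracket 25–49 mL/min.
20% of 120 mg = 24 mg → 25 mg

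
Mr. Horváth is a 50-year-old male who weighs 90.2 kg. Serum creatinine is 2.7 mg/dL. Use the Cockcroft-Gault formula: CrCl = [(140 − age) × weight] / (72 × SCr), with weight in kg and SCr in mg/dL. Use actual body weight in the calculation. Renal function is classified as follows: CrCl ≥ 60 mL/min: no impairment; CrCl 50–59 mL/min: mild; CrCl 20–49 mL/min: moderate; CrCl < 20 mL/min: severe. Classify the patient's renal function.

CrCl = (140 − 50) × 90.2 / (72 × 2.7) = 8118.0 / 194.40 ≈ 41.8 mL/min
42 mL/min falls in the 'moderate' range.

moderate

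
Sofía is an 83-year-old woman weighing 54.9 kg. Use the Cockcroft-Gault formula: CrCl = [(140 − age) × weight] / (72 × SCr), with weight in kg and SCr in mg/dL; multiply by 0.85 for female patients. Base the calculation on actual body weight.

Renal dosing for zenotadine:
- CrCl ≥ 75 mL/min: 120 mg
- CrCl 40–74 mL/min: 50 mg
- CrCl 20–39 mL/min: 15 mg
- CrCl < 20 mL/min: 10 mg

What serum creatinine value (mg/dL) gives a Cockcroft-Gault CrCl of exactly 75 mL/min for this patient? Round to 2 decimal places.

Standard dose requires CrCl ≥ 75 mL/min.
Set (140 − 83) × 54.9 × 0.85 / (72 × SCr) = 75
SCr = (140 − 83) × 54.9 × 0.85 / (72 × 75) = 0.493 mg/dL

0.49 mg/dL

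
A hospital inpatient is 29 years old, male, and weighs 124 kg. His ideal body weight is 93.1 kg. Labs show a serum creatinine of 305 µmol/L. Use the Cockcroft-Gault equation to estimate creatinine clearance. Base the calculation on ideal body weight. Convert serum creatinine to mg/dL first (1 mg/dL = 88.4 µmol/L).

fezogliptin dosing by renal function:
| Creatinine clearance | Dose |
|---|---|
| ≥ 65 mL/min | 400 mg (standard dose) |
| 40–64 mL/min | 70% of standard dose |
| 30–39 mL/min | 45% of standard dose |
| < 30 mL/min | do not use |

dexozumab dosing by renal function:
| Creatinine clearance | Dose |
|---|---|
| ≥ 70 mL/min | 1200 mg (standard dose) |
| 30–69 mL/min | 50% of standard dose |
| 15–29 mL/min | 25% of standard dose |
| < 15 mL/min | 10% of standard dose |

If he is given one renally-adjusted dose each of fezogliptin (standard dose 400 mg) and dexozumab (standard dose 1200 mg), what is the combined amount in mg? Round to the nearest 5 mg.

SCr = 305 / 88.4 = 3.45 mg/dL
CrCl = (140 − 29) × 93.1 / (72 × 3.45) = 10334.1 / 248.40 ≈ 41.6 mL/min
CrCl ≈ 42 mL/min.
fezogliptin: 40–64 mL/min → 70% of 400 mg = 280 mg.
dexozumab: 30–69 mL/min → 50% of 1200 mg = 600 mg.
Total = 280 + 600 = 880 mg.

880 mg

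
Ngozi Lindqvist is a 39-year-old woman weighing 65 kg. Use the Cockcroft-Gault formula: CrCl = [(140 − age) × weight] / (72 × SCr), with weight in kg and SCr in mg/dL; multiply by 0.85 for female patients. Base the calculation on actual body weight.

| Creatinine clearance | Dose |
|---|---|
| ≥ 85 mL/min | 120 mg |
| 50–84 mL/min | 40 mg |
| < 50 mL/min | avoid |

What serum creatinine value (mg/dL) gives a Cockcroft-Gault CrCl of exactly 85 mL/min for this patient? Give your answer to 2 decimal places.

Standard dose requires CrCl ≥ 85 mL/min.
Set (140 − 39) × 65 × 0.85 / (72 × SCr) = 85
SCr = (140 − 39) × 65 × 0.85 / (72 × 85) = 0.912 mg/dL

0.91 mg/dL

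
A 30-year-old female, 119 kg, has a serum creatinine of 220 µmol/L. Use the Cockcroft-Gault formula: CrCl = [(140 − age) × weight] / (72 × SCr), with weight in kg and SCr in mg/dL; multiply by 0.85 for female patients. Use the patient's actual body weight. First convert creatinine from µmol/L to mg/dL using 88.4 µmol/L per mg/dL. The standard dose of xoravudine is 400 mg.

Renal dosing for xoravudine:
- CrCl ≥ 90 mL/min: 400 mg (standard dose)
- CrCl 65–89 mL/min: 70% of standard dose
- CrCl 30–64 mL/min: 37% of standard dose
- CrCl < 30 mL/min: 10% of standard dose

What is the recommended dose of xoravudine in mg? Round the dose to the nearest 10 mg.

150 mg

SCr = 220 / 88.4 = 2.489 mg/dL
CrCl = (140 − 30) × 119 / (72 × 2.489) × 0.85 = 13090.0 / 179.21 × 0.85 ≈ 62.1 mL/min
CrCl ≈ 62 mL/min → bracket 30–64 mL/min.
37% of 400 mg = 148 mg → 150 mg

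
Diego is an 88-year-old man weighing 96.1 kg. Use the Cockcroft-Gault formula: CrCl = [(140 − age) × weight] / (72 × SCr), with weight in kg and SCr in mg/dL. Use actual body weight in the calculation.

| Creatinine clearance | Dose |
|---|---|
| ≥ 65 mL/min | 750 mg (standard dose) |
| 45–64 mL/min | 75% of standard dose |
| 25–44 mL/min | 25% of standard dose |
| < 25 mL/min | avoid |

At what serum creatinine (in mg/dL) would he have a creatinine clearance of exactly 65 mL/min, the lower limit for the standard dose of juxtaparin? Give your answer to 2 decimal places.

Standard dose requires CrCl ≥ 65 mL/min.
Set (140 − 88) × 96.1 / (72 × SCr) = 65
SCr = (140 − 88) × 96.1 / (72 × 65) = 1.068 mg/dL

1.07 mg/dL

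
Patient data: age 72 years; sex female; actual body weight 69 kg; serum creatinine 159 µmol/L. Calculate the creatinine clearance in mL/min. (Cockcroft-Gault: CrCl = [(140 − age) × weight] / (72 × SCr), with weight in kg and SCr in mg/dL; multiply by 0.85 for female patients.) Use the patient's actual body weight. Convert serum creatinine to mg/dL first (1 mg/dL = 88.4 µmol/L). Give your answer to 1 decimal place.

SCr = 159 / 88.4 = 1.799 mg/dL
CrCl = (140 − 72) × 69 / (72 × 1.799) × 0.85 = 4692.0 / 129.53 × 0.85 ≈ 30.8 mL/min

30.8 mL/min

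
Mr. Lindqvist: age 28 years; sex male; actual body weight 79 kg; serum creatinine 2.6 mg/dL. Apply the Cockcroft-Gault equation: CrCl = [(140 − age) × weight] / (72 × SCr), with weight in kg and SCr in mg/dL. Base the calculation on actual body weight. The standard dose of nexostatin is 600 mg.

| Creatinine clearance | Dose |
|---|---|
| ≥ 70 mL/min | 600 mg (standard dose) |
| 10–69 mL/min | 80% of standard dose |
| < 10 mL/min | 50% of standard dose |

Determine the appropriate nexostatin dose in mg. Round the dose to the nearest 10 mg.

CrCl = (140 − 28) × 79 / (72 × 2.6) = 8848.0 / 187.20 ≈ 47.3 mL/min
CrCl ≈ 47 mL/min → bracket 10–69 mL/min.
80% of 600 mg = 480 mg

480 mg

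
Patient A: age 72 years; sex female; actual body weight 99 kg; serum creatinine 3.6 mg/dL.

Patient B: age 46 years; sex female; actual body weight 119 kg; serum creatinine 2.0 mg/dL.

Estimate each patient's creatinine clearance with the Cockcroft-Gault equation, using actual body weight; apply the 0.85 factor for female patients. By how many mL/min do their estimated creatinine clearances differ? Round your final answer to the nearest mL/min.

Patient A: CrCl = (140 − 72) × 99 / (72 × 3.6) × 0.85 = 6732.0 / 259.20 × 0.85 ≈ 22.1 mL/min
Patient B: CrCl = (140 − 46) × 119 / (72 × 2) × 0.85 = 11186.0 / 144.00 × 0.85 ≈ 66.0 mL/min
|22.1 − 66.0| = 43.9 mL/min

44 mL/min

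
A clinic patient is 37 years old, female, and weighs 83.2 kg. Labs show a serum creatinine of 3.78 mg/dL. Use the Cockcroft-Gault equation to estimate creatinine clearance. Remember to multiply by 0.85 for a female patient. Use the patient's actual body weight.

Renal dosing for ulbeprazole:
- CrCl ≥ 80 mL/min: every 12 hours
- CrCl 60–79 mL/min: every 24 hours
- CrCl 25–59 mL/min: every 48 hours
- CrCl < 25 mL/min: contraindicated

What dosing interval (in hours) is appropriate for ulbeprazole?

every 48 hours

CrCl = (140 − 37) × 83.2 / (72 × 3.78) × 0.85 = 8569.6 / 272.16 × 0.85 ≈ 26.8 mL/min
CrCl ≈ 27 mL/min → bracket 25–59 mL/min → every 48 hours.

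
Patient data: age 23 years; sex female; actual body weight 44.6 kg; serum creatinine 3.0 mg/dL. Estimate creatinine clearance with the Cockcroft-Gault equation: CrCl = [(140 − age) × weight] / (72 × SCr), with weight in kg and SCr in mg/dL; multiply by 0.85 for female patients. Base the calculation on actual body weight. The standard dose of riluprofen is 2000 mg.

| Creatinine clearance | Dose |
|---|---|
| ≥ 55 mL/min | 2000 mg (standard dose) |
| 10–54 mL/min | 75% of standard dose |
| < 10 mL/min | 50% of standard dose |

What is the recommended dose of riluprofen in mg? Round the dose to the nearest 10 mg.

CrCl = (140 − 23) × 44.6 / (72 × 3) × 0.85 = 5218.2 / 216.00 × 0.85 ≈ 20.5 mL/min
CrCl ≈ 21 mL/min → bracket 10–54 mL/min.
75% of 2000 mg = 1500 mg

1500 mg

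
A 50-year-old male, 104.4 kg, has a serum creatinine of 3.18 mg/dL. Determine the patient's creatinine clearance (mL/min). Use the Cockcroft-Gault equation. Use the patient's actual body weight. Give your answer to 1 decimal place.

CrCl = (140 − 50) × 104.4 / (72 × 3.18) = 9396.0 / 228.96 ≈ 41.0 mL/min

41.0 mL/min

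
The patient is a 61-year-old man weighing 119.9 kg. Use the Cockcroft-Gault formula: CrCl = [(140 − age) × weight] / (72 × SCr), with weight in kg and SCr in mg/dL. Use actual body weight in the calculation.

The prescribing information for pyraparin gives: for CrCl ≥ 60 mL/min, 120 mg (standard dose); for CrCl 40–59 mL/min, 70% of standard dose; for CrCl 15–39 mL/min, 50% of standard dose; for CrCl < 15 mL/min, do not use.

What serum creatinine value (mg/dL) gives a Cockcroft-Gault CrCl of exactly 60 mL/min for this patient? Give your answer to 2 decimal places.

2.19 mg/dL

Standard dose requires CrCl ≥ 60 mL/min.
Set (140 − 61) × 119.9 / (72 × SCr) = 60
SCr = (140 − 61) × 119.9 / (72 × 60) = 2.193 mg/dL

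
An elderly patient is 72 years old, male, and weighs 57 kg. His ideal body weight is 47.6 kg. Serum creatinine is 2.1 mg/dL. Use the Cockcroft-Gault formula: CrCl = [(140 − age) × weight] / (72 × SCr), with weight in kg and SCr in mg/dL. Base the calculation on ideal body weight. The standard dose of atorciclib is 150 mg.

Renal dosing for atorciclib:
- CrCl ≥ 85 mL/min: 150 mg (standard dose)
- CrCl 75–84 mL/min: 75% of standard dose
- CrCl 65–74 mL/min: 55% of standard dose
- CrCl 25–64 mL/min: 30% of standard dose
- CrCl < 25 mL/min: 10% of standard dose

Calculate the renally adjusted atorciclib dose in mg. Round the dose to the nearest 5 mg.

15 mg

CrCl = (140 − 72) × 47.6 / (72 × 2.1) = 3236.8 / 151.20 ≈ 21.4 mL/min
CrCl ≈ 21 mL/min → bracket < 25 mL/min.
10% of 150 mg = 15 mg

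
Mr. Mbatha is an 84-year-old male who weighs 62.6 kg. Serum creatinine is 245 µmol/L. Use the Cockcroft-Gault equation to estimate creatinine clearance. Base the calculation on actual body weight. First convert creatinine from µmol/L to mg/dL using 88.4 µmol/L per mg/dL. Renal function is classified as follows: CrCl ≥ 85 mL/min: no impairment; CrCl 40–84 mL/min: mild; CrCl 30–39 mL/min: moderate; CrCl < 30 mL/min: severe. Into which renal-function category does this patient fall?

SCr = 245 / 88.4 = 2.771 mg/dL
CrCl = (140 − 84) × 62.6 / (72 × 2.771) = 3505.6 / 199.51 ≈ 17.6 mL/min
18 mL/min falls in the 'severe' range.

severe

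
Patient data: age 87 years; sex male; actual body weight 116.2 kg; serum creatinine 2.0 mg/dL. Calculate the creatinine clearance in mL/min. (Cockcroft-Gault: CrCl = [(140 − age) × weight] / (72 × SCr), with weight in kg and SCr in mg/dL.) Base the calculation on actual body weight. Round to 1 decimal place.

CrCl = (140 − 87) × 116.2 / (72 × 2) = 6158.6 / 144.00 ≈ 42.8 mL/min

42.8 mL/min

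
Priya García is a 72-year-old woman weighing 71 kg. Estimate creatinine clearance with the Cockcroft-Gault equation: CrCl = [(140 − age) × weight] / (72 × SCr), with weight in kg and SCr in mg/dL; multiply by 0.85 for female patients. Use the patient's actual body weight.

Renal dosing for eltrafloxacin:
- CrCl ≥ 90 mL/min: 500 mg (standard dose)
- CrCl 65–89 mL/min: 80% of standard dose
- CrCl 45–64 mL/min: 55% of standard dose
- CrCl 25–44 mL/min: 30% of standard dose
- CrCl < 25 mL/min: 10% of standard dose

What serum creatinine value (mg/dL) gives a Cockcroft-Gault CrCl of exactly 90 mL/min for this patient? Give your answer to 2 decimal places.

Standard dose requires CrCl ≥ 90 mL/min.
Set (140 − 72) × 71 × 0.85 / (72 × SCr) = 90
SCr = (140 − 72) × 71 × 0.85 / (72 × 90) = 0.633 mg/dL

0.63 mg/dL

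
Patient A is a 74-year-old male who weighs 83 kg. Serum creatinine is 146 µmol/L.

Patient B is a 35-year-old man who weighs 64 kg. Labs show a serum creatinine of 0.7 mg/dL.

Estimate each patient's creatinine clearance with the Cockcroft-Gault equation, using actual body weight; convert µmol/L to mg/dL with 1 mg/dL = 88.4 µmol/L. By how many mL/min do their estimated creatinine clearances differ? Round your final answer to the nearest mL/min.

87 mL/min

Patient A: SCr = 146 / 88.4 = 1.652 mg/dL
Patient A: CrCl = (140 − 74) × 83 / (72 × 1.652) = 5478.0 / 118.94 ≈ 46.1 mL/min
Patient B: CrCl = (140 − 35) × 64 / (72 × 0.7) = 6720.0 / 50.40 ≈ 133.3 mL/min
|46.1 − 133.3| = 87.2 mL/min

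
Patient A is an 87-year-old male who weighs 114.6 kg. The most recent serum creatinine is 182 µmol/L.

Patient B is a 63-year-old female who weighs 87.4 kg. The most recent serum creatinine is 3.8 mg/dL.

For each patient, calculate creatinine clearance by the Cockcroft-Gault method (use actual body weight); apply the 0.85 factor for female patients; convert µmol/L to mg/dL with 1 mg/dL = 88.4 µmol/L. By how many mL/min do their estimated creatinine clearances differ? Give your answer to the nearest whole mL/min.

20 mL/min

Patient A: SCr = 182 / 88.4 = 2.059 mg/dL
Patient A: CrCl = (140 − 87) × 114.6 / (72 × 2.059) = 6073.8 / 148.25 ≈ 41.0 mL/min
Patient B: CrCl = (140 − 63) × 87.4 / (72 × 3.8) × 0.85 = 6729.8 / 273.60 × 0.85 ≈ 20.9 mL/min
|41.0 − 20.9| = 20.1 mL/min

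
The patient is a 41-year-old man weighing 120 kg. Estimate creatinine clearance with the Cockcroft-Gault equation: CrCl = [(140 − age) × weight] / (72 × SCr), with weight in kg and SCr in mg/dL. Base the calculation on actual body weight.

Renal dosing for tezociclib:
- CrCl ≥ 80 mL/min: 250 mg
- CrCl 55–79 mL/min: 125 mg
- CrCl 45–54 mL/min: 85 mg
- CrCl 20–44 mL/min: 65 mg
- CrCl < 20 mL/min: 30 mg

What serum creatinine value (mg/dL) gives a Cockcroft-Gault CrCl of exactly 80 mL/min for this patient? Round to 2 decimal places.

Standard dose requires CrCl ≥ 80 mL/min.
Set (140 − 41) × 120 / (72 × SCr) = 80
SCr = (140 − 41) × 120 / (72 × 80) = 2.062 mg/dL

2.06 mg/dL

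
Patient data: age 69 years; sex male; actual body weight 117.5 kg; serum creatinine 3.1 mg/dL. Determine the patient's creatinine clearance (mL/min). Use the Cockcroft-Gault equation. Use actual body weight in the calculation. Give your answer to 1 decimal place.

CrCl = (140 − 69) × 117.5 / (72 × 3.1) = 8342.5 / 223.20 ≈ 37.4 mL/min

37.4 mL/min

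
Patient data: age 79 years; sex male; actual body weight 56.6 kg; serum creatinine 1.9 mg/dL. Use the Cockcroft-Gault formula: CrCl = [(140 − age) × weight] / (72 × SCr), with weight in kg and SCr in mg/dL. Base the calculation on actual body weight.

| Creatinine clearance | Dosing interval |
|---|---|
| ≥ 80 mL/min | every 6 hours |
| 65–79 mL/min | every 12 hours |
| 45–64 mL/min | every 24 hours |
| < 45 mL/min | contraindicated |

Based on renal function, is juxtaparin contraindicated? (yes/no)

yes

CrCl = (140 − 79) × 56.6 / (72 × 1.9) = 3452.6 / 136.80 ≈ 25.2 mL/min
CrCl ≈ 25 mL/min, which is < 45 mL/min.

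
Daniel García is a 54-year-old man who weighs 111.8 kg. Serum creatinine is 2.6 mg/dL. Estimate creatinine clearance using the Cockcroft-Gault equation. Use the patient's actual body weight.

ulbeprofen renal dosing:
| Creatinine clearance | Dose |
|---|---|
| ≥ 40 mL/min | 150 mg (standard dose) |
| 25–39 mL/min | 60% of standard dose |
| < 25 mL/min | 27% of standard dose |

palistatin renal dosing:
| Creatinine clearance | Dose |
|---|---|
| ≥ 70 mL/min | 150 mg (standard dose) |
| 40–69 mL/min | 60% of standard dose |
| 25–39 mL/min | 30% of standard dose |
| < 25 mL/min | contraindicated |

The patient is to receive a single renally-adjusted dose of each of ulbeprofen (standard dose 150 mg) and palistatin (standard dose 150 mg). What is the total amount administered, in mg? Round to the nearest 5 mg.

CrCl = (140 − 54) × 111.8 / (72 × 2.6) = 9614.8 / 187.20 ≈ 51.4 mL/min
CrCl ≈ 51 mL/min.
ulbeprofen: ≥ 40 mL/min → 100% of 150 mg = 150 mg.
palistatin: 40–69 mL/min → 60% of 150 mg = 90 mg.
Total = 150 + 90 = 240 mg.

240 mg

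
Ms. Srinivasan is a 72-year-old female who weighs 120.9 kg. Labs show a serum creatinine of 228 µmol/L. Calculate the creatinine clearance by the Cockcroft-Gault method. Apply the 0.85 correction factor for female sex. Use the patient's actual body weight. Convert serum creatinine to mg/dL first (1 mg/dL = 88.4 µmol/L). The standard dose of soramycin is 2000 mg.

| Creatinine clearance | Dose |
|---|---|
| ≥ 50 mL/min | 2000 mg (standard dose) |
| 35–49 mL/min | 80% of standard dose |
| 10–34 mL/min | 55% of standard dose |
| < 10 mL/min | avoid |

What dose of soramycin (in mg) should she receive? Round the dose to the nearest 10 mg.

SCr = 228 / 88.4 = 2.579 mg/dL
CrCl = (140 − 72) × 120.9 / (72 × 2.579) × 0.85 = 8221.2 / 185.69 × 0.85 ≈ 37.6 mL/min
CrCl ≈ 38 mL/min → bracket 35–49 mL/min.
80% of 2000 mg = 1600 mg

1600 mg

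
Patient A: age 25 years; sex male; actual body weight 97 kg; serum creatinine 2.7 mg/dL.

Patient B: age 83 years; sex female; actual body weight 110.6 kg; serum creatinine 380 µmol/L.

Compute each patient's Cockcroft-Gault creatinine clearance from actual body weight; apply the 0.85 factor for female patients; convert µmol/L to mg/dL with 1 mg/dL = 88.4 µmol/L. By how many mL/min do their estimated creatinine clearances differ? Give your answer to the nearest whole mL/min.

Patient A: CrCl = (140 − 25) × 97 / (72 × 2.7) = 11155.0 / 194.40 ≈ 57.4 mL/min
Patient B: SCr = 380 / 88.4 = 4.299 mg/dL
Patient B: CrCl = (140 − 83) × 110.6 / (72 × 4.299) × 0.85 = 6304.2 / 309.53 × 0.85 ≈ 17.3 mL/min
|57.4 − 17.3| = 40.1 mL/min

40 mL/min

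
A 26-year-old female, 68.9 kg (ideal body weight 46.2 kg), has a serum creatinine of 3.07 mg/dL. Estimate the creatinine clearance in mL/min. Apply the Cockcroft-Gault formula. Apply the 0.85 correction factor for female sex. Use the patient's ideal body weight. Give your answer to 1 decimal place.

CrCl = (140 − 26) × 46.2 / (72 × 3.07) × 0.85 = 5266.8 / 221.04 × 0.85 ≈ 20.3 mL/min

20.3 mL/min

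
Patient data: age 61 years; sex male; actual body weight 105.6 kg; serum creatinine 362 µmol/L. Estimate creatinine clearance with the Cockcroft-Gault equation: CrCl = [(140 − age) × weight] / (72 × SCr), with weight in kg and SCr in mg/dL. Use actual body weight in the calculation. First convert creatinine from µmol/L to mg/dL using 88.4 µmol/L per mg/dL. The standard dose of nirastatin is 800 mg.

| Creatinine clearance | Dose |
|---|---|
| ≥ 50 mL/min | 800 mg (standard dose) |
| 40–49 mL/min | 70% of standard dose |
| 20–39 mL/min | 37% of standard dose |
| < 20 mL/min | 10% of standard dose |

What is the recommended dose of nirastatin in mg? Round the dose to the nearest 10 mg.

300 mg

SCr = 362 / 88.4 = 4.095 mg/dL
CrCl = (140 − 61) × 105.6 / (72 × 4.095) = 8342.4 / 294.84 ≈ 28.3 mL/min
CrCl ≈ 28 mL/min → bracket 20–39 mL/min.
37% of 800 mg = 296 mg → 300 mg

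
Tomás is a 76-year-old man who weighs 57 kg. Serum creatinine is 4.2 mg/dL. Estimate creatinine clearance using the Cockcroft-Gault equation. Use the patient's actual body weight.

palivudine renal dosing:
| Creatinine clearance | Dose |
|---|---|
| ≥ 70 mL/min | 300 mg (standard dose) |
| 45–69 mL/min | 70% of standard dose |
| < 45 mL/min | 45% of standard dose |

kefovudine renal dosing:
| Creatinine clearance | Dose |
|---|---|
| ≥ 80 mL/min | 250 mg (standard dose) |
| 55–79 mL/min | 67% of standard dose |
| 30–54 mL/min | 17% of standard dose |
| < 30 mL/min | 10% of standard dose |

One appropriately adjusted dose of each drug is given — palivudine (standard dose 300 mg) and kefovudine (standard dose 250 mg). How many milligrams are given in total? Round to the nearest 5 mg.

CrCl = (140 − 76) × 57 / (72 × 4.2) = 3648.0 / 302.40 ≈ 12.1 mL/min
CrCl ≈ 12 mL/min.
palivudine: < 45 mL/min → 45% of 300 mg = 135 mg.
kefovudine: < 30 mL/min → 10% of 250 mg = 25 mg.
Total = 135 + 25 = 160 mg.

160 mg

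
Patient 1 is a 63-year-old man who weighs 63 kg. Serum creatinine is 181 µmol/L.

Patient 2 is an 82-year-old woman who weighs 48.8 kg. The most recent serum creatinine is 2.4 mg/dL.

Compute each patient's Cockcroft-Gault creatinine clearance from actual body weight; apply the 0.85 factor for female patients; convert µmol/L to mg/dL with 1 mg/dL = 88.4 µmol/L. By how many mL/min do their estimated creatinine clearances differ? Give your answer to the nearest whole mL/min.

Patient 1: SCr = 181 / 88.4 = 2.048 mg/dL
Patient 1: CrCl = (140 − 63) × 63 / (72 × 2.048) = 4851.0 / 147.46 ≈ 32.9 mL/min
Patient 2: CrCl = (140 − 82) × 48.8 / (72 × 2.4) × 0.85 = 2830.4 / 172.80 × 0.85 ≈ 13.9 mL/min
|32.9 − 13.9| = 19.0 mL/min

19 mL/min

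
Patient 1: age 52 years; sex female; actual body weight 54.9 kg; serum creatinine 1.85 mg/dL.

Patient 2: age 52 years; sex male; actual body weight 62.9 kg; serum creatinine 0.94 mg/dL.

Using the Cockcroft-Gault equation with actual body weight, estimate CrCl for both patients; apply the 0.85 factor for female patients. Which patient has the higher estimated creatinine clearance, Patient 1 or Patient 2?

Patient 2

Patient 1: CrCl = (140 − 52) × 54.9 / (72 × 1.85) × 0.85 = 4831.2 / 133.20 × 0.85 ≈ 30.8 mL/min
Patient 2: CrCl = (140 − 52) × 62.9 / (72 × 0.94) = 5535.2 / 67.68 ≈ 81.8 mL/min
30.8 vs 81.8 mL/min → Patient 2 is higher.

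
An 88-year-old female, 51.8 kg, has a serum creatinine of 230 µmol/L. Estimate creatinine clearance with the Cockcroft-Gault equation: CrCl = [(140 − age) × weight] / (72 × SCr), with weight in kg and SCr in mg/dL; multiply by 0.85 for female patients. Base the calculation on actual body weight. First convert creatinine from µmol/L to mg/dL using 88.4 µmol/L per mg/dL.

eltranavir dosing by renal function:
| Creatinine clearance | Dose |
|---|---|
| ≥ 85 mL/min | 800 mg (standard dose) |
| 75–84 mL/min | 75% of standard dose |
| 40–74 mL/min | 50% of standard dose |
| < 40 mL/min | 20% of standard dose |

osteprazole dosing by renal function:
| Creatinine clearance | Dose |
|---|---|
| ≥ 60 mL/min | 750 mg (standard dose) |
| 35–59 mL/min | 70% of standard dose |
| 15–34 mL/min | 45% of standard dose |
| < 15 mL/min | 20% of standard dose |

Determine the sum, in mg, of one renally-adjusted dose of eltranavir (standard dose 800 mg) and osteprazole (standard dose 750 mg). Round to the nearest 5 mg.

SCr = 230 / 88.4 = 2.602 mg/dL
CrCl = (140 − 88) × 51.8 / (72 × 2.602) × 0.85 = 2693.6 / 187.34 × 0.85 ≈ 12.2 mL/min
CrCl ≈ 12 mL/min.
eltranavir: < 40 mL/min → 20% of 800 mg = 160 mg.
osteprazole: < 15 mL/min → 20% of 750 mg = 150 mg.
Total = 160 + 150 = 310 mg.

310 mg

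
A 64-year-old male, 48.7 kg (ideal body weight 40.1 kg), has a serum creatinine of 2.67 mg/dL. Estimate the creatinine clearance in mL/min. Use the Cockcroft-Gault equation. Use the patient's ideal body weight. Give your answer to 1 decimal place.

15.9 mL/min

CrCl = (140 − 64) × 40.1 / (72 × 2.67) = 3047.6 / 192.24 ≈ 15.9 mL/min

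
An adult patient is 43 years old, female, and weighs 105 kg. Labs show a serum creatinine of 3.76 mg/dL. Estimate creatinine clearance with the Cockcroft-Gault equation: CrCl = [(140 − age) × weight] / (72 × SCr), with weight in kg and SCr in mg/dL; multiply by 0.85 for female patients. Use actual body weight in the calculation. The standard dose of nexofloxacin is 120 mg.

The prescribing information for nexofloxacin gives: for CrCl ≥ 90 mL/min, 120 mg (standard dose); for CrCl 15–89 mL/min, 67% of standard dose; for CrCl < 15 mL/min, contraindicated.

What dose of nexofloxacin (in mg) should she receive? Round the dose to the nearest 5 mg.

80 mg

CrCl = (140 − 43) × 105 / (72 × 3.76) × 0.85 = 10185.0 / 270.72 × 0.85 ≈ 32.0 mL/min
CrCl ≈ 32 mL/min → bracket 15–89 mL/min.
67% of 120 mg = 80.4 mg → 80 mg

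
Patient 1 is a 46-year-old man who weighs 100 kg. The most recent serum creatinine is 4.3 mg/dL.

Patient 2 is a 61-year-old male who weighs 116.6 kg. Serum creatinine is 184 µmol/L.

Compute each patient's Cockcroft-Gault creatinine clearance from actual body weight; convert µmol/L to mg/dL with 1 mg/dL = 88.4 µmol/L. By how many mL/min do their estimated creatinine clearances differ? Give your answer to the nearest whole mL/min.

31 mL/min

Patient 1: CrCl = (140 − 46) × 100 / (72 × 4.3) = 9400.0 / 309.60 ≈ 30.4 mL/min
Patient 2: SCr = 184 / 88.4 = 2.081 mg/dL
Patient 2: CrCl = (140 − 61) × 116.6 / (72 × 2.081) = 9211.4 / 149.83 ≈ 61.5 mL/min
|30.4 − 61.5| = 31.1 mL/min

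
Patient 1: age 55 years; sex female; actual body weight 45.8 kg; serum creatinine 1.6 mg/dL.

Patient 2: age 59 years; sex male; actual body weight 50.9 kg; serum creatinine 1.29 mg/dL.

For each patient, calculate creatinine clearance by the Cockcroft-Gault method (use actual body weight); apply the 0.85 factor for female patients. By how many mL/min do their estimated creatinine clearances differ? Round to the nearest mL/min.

Patient 1: CrCl = (140 − 55) × 45.8 / (72 × 1.6) × 0.85 = 3893.0 / 115.20 × 0.85 ≈ 28.7 mL/min
Patient 2: CrCl = (140 − 59) × 50.9 / (72 × 1.29) = 4122.9 / 92.88 ≈ 44.4 mL/min
|28.7 − 44.4| = 15.7 mL/min

16 mL/min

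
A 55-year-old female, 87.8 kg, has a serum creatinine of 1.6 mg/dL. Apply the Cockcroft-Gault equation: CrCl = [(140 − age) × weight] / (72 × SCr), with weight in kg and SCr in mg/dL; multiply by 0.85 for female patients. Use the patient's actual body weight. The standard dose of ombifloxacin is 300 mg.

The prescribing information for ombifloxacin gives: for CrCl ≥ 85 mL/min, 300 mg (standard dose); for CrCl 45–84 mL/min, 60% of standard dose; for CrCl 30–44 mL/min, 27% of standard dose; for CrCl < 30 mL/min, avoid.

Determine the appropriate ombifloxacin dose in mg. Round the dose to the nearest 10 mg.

180 mg

CrCl = (140 − 55) × 87.8 / (72 × 1.6) × 0.85 = 7463.0 / 115.20 × 0.85 ≈ 55.1 mL/min
CrCl ≈ 55 mL/min → bracket 45–84 mL/min.
60% of 300 mg = 180 mg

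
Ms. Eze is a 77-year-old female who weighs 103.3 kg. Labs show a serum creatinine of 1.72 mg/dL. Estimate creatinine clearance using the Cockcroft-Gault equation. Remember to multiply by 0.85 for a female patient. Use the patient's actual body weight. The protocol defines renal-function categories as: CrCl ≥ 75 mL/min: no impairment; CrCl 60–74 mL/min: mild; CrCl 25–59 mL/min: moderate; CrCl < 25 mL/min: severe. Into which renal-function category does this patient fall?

moderate

CrCl = (140 − 77) × 103.3 / (72 × 1.72) × 0.85 = 6507.9 / 123.84 × 0.85 ≈ 44.7 mL/min
45 mL/min falls in the 'moderate' range.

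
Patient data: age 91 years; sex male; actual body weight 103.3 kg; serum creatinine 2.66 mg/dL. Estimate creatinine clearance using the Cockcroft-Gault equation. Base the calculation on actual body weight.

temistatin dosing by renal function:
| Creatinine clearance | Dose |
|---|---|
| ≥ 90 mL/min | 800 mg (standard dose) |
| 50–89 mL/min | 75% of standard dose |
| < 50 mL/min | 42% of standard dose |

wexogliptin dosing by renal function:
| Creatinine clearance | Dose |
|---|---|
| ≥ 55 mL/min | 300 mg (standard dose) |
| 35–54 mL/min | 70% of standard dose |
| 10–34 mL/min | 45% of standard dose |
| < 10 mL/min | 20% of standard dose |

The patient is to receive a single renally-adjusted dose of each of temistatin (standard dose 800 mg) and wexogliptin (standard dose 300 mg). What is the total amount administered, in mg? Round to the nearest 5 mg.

CrCl = (140 − 91) × 103.3 / (72 × 2.66) = 5061.7 / 191.52 ≈ 26.4 mL/min
CrCl ≈ 26 mL/min.
temistatin: < 50 mL/min → 42% of 800 mg = 336 mg.
wexogliptin: 10–34 mL/min → 45% of 300 mg = 135 mg.
Total = 336 + 135 = 471 mg.

470 mg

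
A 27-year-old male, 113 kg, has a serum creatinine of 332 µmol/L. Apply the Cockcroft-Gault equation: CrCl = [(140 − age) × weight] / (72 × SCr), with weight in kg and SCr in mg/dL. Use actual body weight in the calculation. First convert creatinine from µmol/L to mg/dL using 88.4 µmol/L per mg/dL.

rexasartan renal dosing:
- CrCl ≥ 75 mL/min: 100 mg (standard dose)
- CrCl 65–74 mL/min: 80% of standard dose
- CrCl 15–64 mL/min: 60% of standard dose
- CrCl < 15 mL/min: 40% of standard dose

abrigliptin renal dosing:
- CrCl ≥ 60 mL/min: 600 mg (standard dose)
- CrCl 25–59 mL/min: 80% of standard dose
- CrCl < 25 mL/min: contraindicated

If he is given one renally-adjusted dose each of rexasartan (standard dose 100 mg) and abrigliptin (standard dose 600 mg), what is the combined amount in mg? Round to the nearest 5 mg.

SCr = 332 / 88.4 = 3.756 mg/dL
CrCl = (140 − 27) × 113 / (72 × 3.756) = 12769.0 / 270.43 ≈ 47.2 mL/min
CrCl ≈ 47 mL/min.
rexasartan: 15–64 mL/min → 60% of 100 mg = 60 mg.
abrigliptin: 25–59 mL/min → 80% of 600 mg = 480 mg.
Total = 60 + 480 = 540 mg.

540 mg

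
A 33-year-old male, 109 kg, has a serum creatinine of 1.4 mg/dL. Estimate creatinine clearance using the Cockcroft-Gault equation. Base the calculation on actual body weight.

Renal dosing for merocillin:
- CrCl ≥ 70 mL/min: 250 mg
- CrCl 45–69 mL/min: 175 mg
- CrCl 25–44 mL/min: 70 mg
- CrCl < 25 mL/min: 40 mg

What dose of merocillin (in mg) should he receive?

CrCl = (140 − 33) × 109 / (72 × 1.4) = 11663.0 / 100.80 ≈ 115.7 mL/min
CrCl ≈ 116 mL/min → bracket ≥ 70 mL/min.
Dose for this bracket: 250 mg.

250 mg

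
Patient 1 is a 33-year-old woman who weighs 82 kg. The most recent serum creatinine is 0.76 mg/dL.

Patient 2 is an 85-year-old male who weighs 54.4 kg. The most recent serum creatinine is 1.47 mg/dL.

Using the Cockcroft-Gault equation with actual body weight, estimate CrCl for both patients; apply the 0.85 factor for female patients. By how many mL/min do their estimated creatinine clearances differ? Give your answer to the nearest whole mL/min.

Patient 1: CrCl = (140 − 33) × 82 / (72 × 0.76) × 0.85 = 8774.0 / 54.72 × 0.85 ≈ 136.3 mL/min
Patient 2: CrCl = (140 − 85) × 54.4 / (72 × 1.47) = 2992.0 / 105.84 ≈ 28.3 mL/min
|136.3 − 28.3| = 108.0 mL/min

108 mL/min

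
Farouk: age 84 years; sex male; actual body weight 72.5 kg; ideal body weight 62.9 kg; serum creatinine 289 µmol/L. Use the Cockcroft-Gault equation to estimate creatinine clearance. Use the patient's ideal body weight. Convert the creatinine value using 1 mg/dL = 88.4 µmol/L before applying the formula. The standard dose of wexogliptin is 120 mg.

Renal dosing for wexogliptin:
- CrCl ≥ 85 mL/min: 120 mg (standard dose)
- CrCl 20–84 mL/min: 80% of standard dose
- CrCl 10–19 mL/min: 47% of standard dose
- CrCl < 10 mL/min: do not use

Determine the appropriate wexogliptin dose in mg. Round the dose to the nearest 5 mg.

SCr = 289 / 88.4 = 3.269 mg/dL
CrCl = (140 − 84) × 62.9 / (72 × 3.269) = 3522.4 / 235.37 ≈ 15.0 mL/min
CrCl ≈ 15 mL/min → bracket 10–19 mL/min.
47% of 120 mg = 56.4 mg → 55 mg

55 mg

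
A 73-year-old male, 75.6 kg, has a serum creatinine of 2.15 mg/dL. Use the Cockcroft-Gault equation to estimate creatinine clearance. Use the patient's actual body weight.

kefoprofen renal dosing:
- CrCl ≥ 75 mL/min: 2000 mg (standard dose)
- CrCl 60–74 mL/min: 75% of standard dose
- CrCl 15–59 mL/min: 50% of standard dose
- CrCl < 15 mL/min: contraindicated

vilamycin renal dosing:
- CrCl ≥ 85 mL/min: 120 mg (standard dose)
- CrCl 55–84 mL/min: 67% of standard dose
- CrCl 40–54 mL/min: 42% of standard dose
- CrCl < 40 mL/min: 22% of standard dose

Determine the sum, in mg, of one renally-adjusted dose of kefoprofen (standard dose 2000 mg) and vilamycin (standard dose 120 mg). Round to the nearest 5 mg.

1025 mg

CrCl = (140 − 73) × 75.6 / (72 × 2.15) = 5065.2 / 154.80 ≈ 32.7 mL/min
CrCl ≈ 33 mL/min.
kefoprofen: 15–59 mL/min → 50% of 2000 mg = 1000 mg.
vilamycin: < 40 mL/min → 22% of 120 mg = 26.4 mg.
Total = 1000 + 26.4 = 1026.4 mg.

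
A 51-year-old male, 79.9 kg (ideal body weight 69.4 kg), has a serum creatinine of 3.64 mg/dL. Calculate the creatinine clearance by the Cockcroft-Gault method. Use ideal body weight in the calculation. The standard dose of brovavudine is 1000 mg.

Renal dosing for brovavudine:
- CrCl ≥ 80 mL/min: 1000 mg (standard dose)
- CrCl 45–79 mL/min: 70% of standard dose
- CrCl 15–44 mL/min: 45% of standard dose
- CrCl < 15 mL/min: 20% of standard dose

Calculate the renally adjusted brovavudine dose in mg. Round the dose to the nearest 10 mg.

CrCl = (140 − 51) × 69.4 / (72 × 3.64) = 6176.6 / 262.08 ≈ 23.6 mL/min
CrCl ≈ 24 mL/min → bracket 15–44 mL/min.
45% of 1000 mg = 450 mg

450 mg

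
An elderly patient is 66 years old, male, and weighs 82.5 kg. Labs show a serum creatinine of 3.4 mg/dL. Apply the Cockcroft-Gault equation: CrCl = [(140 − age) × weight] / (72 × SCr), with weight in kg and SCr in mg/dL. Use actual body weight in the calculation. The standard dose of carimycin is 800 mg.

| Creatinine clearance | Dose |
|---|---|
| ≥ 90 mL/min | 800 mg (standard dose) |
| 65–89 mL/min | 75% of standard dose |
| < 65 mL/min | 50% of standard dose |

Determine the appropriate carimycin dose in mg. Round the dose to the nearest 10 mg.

CrCl = (140 − 66) × 82.5 / (72 × 3.4) = 6105.0 / 244.80 ≈ 24.9 mL/min
CrCl ≈ 25 mL/min → bracket < 65 mL/min.
50% of 800 mg = 400 mg

400 mg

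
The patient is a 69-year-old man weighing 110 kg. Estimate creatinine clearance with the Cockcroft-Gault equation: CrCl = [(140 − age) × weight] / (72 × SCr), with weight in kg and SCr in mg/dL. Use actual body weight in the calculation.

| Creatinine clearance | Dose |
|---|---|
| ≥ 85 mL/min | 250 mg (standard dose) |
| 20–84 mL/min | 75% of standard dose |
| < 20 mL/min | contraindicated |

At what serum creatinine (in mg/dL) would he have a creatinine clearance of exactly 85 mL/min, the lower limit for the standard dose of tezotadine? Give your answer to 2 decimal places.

Standard dose requires CrCl ≥ 85 mL/min.
Set (140 − 69) × 110 / (72 × SCr) = 85
SCr = (140 − 69) × 110 / (72 × 85) = 1.276 mg/dL

1.28 mg/dL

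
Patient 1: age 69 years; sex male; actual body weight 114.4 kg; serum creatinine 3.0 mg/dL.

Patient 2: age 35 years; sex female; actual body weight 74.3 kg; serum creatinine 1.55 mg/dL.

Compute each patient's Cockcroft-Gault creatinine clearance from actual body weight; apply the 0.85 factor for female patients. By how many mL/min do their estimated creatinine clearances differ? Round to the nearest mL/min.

Patient 1: CrCl = (140 − 69) × 114.4 / (72 × 3) = 8122.4 / 216.00 ≈ 37.6 mL/min
Patient 2: CrCl = (140 − 35) × 74.3 / (72 × 1.55) × 0.85 = 7801.5 / 111.60 × 0.85 ≈ 59.4 mL/min
|37.6 − 59.4| = 21.8 mL/min

22 mL/min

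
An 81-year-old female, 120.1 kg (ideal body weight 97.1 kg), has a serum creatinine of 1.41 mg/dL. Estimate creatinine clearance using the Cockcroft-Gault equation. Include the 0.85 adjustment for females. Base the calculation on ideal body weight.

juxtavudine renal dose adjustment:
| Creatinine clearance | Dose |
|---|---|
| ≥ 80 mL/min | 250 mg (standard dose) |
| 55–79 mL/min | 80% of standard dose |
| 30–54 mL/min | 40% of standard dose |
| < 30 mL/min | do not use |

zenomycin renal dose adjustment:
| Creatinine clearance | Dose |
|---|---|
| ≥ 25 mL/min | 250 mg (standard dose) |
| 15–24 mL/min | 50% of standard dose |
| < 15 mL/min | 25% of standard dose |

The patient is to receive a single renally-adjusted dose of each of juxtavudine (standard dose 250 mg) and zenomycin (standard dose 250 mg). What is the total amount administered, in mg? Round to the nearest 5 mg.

350 mg

CrCl = (140 − 81) × 97.1 / (72 × 1.41) × 0.85 = 5728.9 / 101.52 × 0.85 ≈ 48.0 mL/min
CrCl ≈ 48 mL/min.
juxtavudine: 30–54 mL/min → 40% of 250 mg = 100 mg.
zenomycin: ≥ 25 mL/min → 100% of 250 mg = 250 mg.
Total = 100 + 250 = 350 mg.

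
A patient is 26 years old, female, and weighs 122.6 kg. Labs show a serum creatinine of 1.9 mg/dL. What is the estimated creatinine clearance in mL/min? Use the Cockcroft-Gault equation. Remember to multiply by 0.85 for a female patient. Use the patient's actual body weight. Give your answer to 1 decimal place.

CrCl = (140 − 26) × 122.6 / (72 × 1.9) × 0.85 = 13976.4 / 136.80 × 0.85 ≈ 86.8 mL/min

86.8 mL/min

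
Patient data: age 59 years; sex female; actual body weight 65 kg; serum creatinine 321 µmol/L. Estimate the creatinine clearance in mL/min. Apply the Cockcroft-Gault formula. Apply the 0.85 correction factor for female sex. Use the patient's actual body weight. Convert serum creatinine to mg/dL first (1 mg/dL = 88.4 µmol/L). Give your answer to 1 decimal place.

SCr = 321 / 88.4 = 3.631 mg/dL
CrCl = (140 − 59) × 65 / (72 × 3.631) × 0.85 = 5265.0 / 261.43 × 0.85 ≈ 17.1 mL/min

17.1 mL/min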